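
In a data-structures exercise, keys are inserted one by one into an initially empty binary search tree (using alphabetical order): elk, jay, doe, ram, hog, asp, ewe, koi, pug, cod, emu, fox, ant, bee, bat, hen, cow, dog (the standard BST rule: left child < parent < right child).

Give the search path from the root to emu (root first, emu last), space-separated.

elk jay hog ewe emu

elk: root
jay: right child of elk (depth 1)
doe: left child of elk (depth 1)
ram: right child of jay (depth 2)
hog: left child of jay (depth 2)
asp: left child of doe (depth 2)
ewe: left child of hog (depth 3)
koi: left child of ram (depth 3)
pug: right child of koi (depth 4)
cod: right child of asp (depth 3)
emu: left child of ewe (depth 4)
fox: right child of ewe (depth 4)
ant: left child of asp (depth 3)
bee: left child of cod (depth 4)
bat: left child of bee (depth 5)
hen: right child of fox (depth 5)
cow: right child of cod (depth 4)
dog: right child of doe (depth 2)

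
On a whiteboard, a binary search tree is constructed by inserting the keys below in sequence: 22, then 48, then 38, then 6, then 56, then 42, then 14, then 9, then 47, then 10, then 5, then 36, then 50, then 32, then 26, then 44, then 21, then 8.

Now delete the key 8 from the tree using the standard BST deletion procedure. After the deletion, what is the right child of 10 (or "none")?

none

22: root
48: right child of 22 (depth 1)
38: left child of 48 (depth 2)
6: left child of 22 (depth 1)
56: right child of 48 (depth 2)
42: right child of 38 (depth 3)
14: right child of 6 (depth 2)
9: left child of 14 (depth 3)
47: right child of 42 (depth 4)
10: right child of 9 (depth 4)
5: left child of 6 (depth 2)
36: left child of 38 (depth 3)
50: left child of 56 (depth 3)
32: left child of 36 (depth 4)
26: left child of 32 (depth 5)
44: left child of 47 (depth 5)
21: right child of 14 (depth 3)
8: left child of 9 (depth 4)

Delete 8 (at most one child — splice it out).
After deletion, 10's right child: none.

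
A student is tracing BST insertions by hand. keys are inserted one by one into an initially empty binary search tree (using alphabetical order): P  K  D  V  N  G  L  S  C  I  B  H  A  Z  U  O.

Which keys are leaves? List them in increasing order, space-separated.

Resulting structure (node: left, right):
  P: L=K, R=V
  K: L=D, R=N
  D: L=C, R=G
  V: L=S, R=Z
  N: L=L, R=O
  G: L=–, R=I
  L: L=–, R=–
  S: L=–, R=U
  C: L=B, R=–
  I: L=H, R=–
  B: L=A, R=–
  H: L=–, R=–
  A: L=–, R=–
  Z: L=–, R=–
  U: L=–, R=–
  O: L=–, R=–

A H L O U Z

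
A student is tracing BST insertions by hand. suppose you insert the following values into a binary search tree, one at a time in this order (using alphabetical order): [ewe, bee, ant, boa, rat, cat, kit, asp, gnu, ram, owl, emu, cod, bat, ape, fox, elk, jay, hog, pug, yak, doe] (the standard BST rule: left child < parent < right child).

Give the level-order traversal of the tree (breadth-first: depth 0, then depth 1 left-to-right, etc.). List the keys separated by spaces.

ewe: root
bee: left child of ewe (depth 1)
ant: left child of bee (depth 2)
boa: right child of bee (depth 2)
rat: right child of ewe (depth 1)
cat: right child of boa (depth 3)
kit: left child of rat (depth 2)
asp: right child of ant (depth 3)
gnu: left child of kit (depth 3)
ram: right child of kit (depth 3)
owl: left child of ram (depth 4)
emu: right child of cat (depth 4)
cod: left child of emu (depth 5)
bat: right child of asp (depth 4)
ape: left child of asp (depth 4)
fox: left child of gnu (depth 4)
elk: right child of cod (depth 6)
jay: right child of gnu (depth 4)
hog: left child of jay (depth 5)
pug: right child of owl (depth 5)
yak: right child of rat (depth 2)
doe: left child of elk (depth 7)

ewe bee rat ant boa kit yak asp cat gnu ram ape bat emu fox jay owl cod hog pug elk doe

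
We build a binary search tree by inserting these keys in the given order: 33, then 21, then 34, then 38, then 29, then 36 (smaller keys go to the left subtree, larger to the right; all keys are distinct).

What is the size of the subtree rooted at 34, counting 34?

3

33: root
21: left child of 33 (depth 1)
34: right child of 33 (depth 1)
38: right child of 34 (depth 2)
29: right child of 21 (depth 2)
36: left child of 38 (depth 3)

Subtree rooted at 34 contains: 34, 38, 36 — 3 nodes.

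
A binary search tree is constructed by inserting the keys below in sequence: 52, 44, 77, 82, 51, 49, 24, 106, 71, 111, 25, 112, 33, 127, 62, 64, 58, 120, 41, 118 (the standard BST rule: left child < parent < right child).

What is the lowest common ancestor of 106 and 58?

77

Resulting structure (node: left, right):
  52: L=44, R=77
  44: L=24, R=51
  77: L=71, R=82
  82: L=–, R=106
  51: L=49, R=–
  49: L=–, R=–
  24: L=–, R=25
  106: L=–, R=111
  71: L=62, R=–
  111: L=–, R=112
  25: L=–, R=33
  112: L=–, R=127
  33: L=–, R=41
  127: L=120, R=–
  62: L=58, R=64
  64: L=–, R=–
  58: L=–, R=–
  120: L=118, R=–
  41: L=–, R=–
  118: L=–, R=–

Path to 106: 52 → 77 → 82 → 106
Path to 58: 52 → 77 → 71 → 62 → 58
The paths share a prefix ending at 77, then split left and right.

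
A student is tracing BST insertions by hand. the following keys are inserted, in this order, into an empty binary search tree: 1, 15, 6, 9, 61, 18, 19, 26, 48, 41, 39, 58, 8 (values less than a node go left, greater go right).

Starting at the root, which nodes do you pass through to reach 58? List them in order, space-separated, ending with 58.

Insert 1: tree is empty, so 1 becomes the root.
Insert 15: 15 > 1 → go right. Place as right child of 1.
Insert 6: 6 > 1 → go right; 6 < 15 → go left. Place as left child of 15.
Insert 9: 9 > 1 → go right; 9 < 15 → go left; 9 > 6 → go right. Place as right child of 6.
Insert 61: 61 > 1 → go right; 61 > 15 → go right. Place as right child of 15.
Insert 18: 18 > 1 → go right; 18 > 15 → go right; 18 < 61 → go left. Place as left child of 61.
Insert 19: 19 > 1 → go right; 19 > 15 → go right; 19 < 61 → go left; 19 > 18 → go right. Place as right child of 18.
Insert 26: 26 > 1 → go right; 26 > 15 → go right; 26 < 61 → go left; 26 > 18 → go right; 26 > 19 → go right. Place as right child of 19.
Insert 48: 48 > 1 → go right; 48 > 15 → go right; 48 < 61 → go left; 48 > 18 → go right; 48 > 19 → go right; 48 > 26 → go right. Place as right child of 26.
Insert 41: 41 > 1 → go right; 41 > 15 → go right; 41 < 61 → go left; 41 > 18 → go right; 41 > 19 → go right; 41 > 26 → go right; 41 < 48 → go left. Place as left child of 48.
Insert 39: 39 > 1 → go right; 39 > 15 → go right; 39 < 61 → go left; 39 > 18 → go right; 39 > 19 → go right; 39 > 26 → go right; 39 < 48 → go left; 39 < 41 → go left. Place as left child of 41.
Insert 58: 58 > 1 → go right; 58 > 15 → go right; 58 < 61 → go left; 58 > 18 → go right; 58 > 19 → go right; 58 > 26 → go right; 58 > 48 → go right. Place as right child of 48.
Insert 8: 8 > 1 → go right; 8 < 15 → go left; 8 > 6 → go right; 8 < 9 → go left. Place as left child of 9.

1 15 61 18 19 26 48 58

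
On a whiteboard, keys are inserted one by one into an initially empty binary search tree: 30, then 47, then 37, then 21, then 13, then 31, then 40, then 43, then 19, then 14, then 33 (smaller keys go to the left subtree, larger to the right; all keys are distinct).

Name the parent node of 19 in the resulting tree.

13

Insert 30: tree is empty, so 30 becomes the root.
Insert 47: 47 > 30 → go right. Place as right child of 30.
Insert 37: 37 > 30 → go right; 37 < 47 → go left. Place as left child of 47.
Insert 21: 21 < 30 → go left. Place as left child of 30.
Insert 13: 13 < 30 → go left; 13 < 21 → go left. Place as left child of 21.
Insert 31: 31 > 30 → go right; 31 < 47 → go left; 31 < 37 → go left. Place as left child of 37.
Insert 40: 40 > 30 → go right; 40 < 47 → go left; 40 > 37 → go right. Place as right child of 37.
Insert 43: 43 > 30 → go right; 43 < 47 → go left; 43 > 37 → go right; 43 > 40 → go right. Place as right child of 40.
Insert 19: 19 < 30 → go left; 19 < 21 → go left; 19 > 13 → go right. Place as right child of 13.
Insert 14: 14 < 30 → go left; 14 < 21 → go left; 14 > 13 → go right; 14 < 19 → go left. Place as left child of 19.
Insert 33: 33 > 30 → go right; 33 < 47 → go left; 33 < 37 → go left; 33 > 31 → go right. Place as right child of 31.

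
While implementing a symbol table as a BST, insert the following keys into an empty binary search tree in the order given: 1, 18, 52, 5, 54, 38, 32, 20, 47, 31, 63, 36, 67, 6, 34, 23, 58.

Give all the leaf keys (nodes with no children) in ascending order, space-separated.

1: root
18: right child of 1 (depth 1)
52: right child of 18 (depth 2)
5: left child of 18 (depth 2)
54: right child of 52 (depth 3)
38: left child of 52 (depth 3)
32: left child of 38 (depth 4)
20: left child of 32 (depth 5)
47: right child of 38 (depth 4)
31: right child of 20 (depth 6)
63: right child of 54 (depth 4)
36: right child of 32 (depth 5)
67: right child of 63 (depth 5)
6: right child of 5 (depth 3)
34: left child of 36 (depth 6)
23: left child of 31 (depth 7)
58: left child of 63 (depth 5)

6 23 34 47 58 67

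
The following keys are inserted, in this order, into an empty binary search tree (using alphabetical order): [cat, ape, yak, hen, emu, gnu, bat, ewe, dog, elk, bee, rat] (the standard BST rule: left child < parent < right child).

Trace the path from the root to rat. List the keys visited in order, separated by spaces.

Insert cat: tree is empty, so cat becomes the root.
Insert ape: ape < cat → go left. Place as left child of cat.
Insert yak: yak > cat → go right. Place as right child of cat.
Insert hen: hen > cat → go right; hen < yak → go left. Place as left child of yak.
Insert emu: emu > cat → go right; emu < yak → go left; emu < hen → go left. Place as left child of hen.
Insert gnu: gnu > cat → go right; gnu < yak → go left; gnu < hen → go left; gnu > emu → go right. Place as right child of emu.
Insert bat: bat < cat → go left; bat > ape → go right. Place as right child of ape.
Insert ewe: ewe > cat → go right; ewe < yak → go left; ewe < hen → go left; ewe > emu → go right; ewe < gnu → go left. Place as left child of gnu.
Insert dog: dog > cat → go right; dog < yak → go left; dog < hen → go left; dog < emu → go left. Place as left child of emu.
Insert elk: elk > cat → go right; elk < yak → go left; elk < hen → go left; elk < emu → go left; elk > dog → go right. Place as right child of dog.
Insert bee: bee < cat → go left; bee > ape → go right; bee > bat → go right. Place as right child of bat.
Insert rat: rat > cat → go right; rat < yak → go left; rat > hen → go right. Place as right child of hen.

cat yak hen rat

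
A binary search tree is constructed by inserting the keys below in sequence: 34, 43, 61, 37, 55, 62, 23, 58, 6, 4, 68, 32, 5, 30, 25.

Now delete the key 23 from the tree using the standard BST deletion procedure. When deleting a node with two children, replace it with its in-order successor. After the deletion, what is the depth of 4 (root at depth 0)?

Insert 34: tree is empty, so 34 becomes the root.
Insert 43: 43 > 34 → go right. Place as right child of 34.
Insert 61: 61 > 34 → go right; 61 > 43 → go right. Place as right child of 43.
Insert 37: 37 > 34 → go right; 37 < 43 → go left. Place as left child of 43.
Insert 55: 55 > 34 → go right; 55 > 43 → go right; 55 < 61 → go left. Place as left child of 61.
Insert 62: 62 > 34 → go right; 62 > 43 → go right; 62 > 61 → go right. Place as right child of 61.
Insert 23: 23 < 34 → go left. Place as left child of 34.
Insert 58: 58 > 34 → go right; 58 > 43 → go right; 58 < 61 → go left; 58 > 55 → go right. Place as right child of 55.
Insert 6: 6 < 34 → go left; 6 < 23 → go left. Place as left child of 23.
Insert 4: 4 < 34 → go left; 4 < 23 → go left; 4 < 6 → go left. Place as left child of 6.
Insert 68: 68 > 34 → go right; 68 > 43 → go right; 68 > 61 → go right; 68 > 62 → go right. Place as right child of 62.
Insert 32: 32 < 34 → go left; 32 > 23 → go right. Place as right child of 23.
Insert 5: 5 < 34 → go left; 5 < 23 → go left; 5 < 6 → go left; 5 > 4 → go right. Place as right child of 4.
Insert 30: 30 < 34 → go left; 30 > 23 → go right; 30 < 32 → go left. Place as left child of 32.
Insert 25: 25 < 34 → go left; 25 > 23 → go right; 25 < 32 → go left; 25 < 30 → go left. Place as left child of 30.

Delete 23 (two children — replace with in-order successor).
After deletion, path to 4: 34 → 25 → 6 → 4.

3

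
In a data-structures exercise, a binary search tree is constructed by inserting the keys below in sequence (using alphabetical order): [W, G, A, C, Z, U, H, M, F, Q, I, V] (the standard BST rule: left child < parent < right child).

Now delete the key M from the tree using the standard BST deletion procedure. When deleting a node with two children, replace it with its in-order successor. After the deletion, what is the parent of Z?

W

W: root
G: left child of W (depth 1)
A: left child of G (depth 2)
C: right child of A (depth 3)
Z: right child of W (depth 1)
U: right child of G (depth 2)
H: left child of U (depth 3)
M: right child of H (depth 4)
F: right child of C (depth 4)
Q: right child of M (depth 5)
I: left child of M (depth 5)
V: right child of U (depth 3)

Delete M (two children — replace with in-order successor).
After deletion, Z's parent is W.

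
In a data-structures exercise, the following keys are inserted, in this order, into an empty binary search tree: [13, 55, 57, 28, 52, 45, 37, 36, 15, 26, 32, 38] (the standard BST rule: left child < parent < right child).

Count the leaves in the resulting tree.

Resulting structure (node: left, right):
  13: L=–, R=55
  55: L=28, R=57
  57: L=–, R=–
  28: L=15, R=52
  52: L=45, R=–
  45: L=37, R=–
  37: L=36, R=38
  36: L=32, R=–
  15: L=–, R=26
  26: L=–, R=–
  32: L=–, R=–
  38: L=–, R=–

Leaves: 26, 32, 38, 57 — 4 in total.

4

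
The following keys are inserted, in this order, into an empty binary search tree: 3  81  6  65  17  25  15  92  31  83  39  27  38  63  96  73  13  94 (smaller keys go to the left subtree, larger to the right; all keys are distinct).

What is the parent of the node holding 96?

3: root
81: right child of 3 (depth 1)
6: left child of 81 (depth 2)
65: right child of 6 (depth 3)
17: left child of 65 (depth 4)
25: right child of 17 (depth 5)
15: left child of 17 (depth 5)
92: right child of 81 (depth 2)
31: right child of 25 (depth 6)
83: left child of 92 (depth 3)
39: right child of 31 (depth 7)
27: left child of 31 (depth 7)
38: left child of 39 (depth 8)
63: right child of 39 (depth 8)
96: right child of 92 (depth 3)
73: right child of 65 (depth 4)
13: left child of 15 (depth 6)
94: left child of 96 (depth 4)

92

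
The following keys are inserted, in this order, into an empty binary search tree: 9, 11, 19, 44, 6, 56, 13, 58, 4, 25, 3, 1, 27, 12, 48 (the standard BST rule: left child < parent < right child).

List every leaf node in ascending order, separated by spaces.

Insert 9: tree is empty, so 9 becomes the root.
Insert 11: 11 > 9 → go right. Place as right child of 9.
Insert 19: 19 > 9 → go right; 19 > 11 → go right. Place as right child of 11.
Insert 44: 44 > 9 → go right; 44 > 11 → go right; 44 > 19 → go right. Place as right child of 19.
Insert 6: 6 < 9 → go left. Place as left child of 9.
Insert 56: 56 > 9 → go right; 56 > 11 → go right; 56 > 19 → go right; 56 > 44 → go right. Place as right child of 44.
Insert 13: 13 > 9 → go right; 13 > 11 → go right; 13 < 19 → go left. Place as left child of 19.
Insert 58: 58 > 9 → go right; 58 > 11 → go right; 58 > 19 → go right; 58 > 44 → go right; 58 > 56 → go right. Place as right child of 56.
Insert 4: 4 < 9 → go left; 4 < 6 → go left. Place as left child of 6.
Insert 25: 25 > 9 → go right; 25 > 11 → go right; 25 > 19 → go right; 25 < 44 → go left. Place as left child of 44.
Insert 3: 3 < 9 → go left; 3 < 6 → go left; 3 < 4 → go left. Place as left child of 4.
Insert 1: 1 < 9 → go left; 1 < 6 → go left; 1 < 4 → go left; 1 < 3 → go left. Place as left child of 3.
Insert 27: 27 > 9 → go right; 27 > 11 → go right; 27 > 19 → go right; 27 < 44 → go left; 27 > 25 → go right. Place as right child of 25.
Insert 12: 12 > 9 → go right; 12 > 11 → go right; 12 < 19 → go left; 12 < 13 → go left. Place as left child of 13.
Insert 48: 48 > 9 → go right; 48 > 11 → go right; 48 > 19 → go right; 48 > 44 → go right; 48 < 56 → go left. Place as left child of 56.

1 12 27 48 58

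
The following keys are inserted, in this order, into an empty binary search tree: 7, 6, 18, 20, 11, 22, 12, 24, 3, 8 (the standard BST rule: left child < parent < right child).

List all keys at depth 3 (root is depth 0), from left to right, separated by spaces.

7: root
6: left child of 7 (depth 1)
18: right child of 7 (depth 1)
20: right child of 18 (depth 2)
11: left child of 18 (depth 2)
22: right child of 20 (depth 3)
12: right child of 11 (depth 3)
24: right child of 22 (depth 4)
3: left child of 6 (depth 2)
8: left child of 11 (depth 3)

8 12 22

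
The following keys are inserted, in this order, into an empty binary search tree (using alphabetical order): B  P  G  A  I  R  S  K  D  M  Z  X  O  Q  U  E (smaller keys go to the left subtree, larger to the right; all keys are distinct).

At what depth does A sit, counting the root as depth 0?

Insert B: tree is empty, so B becomes the root.
Insert P: P > B → go right. Place as right child of B.
Insert G: G > B → go right; G < P → go left. Place as left child of P.
Insert A: A < B → go left. Place as left child of B.
Insert I: I > B → go right; I < P → go left; I > G → go right. Place as right child of G.
Insert R: R > B → go right; R > P → go right. Place as right child of P.
Insert S: S > B → go right; S > P → go right; S > R → go right. Place as right child of R.
Insert K: K > B → go right; K < P → go left; K > G → go right; K > I → go right. Place as right child of I.
Insert D: D > B → go right; D < P → go left; D < G → go left. Place as left child of G.
Insert M: M > B → go right; M < P → go left; M > G → go right; M > I → go right; M > K → go right. Place as right child of K.
Insert Z: Z > B → go right; Z > P → go right; Z > R → go right; Z > S → go right. Place as right child of S.
Insert X: X > B → go right; X > P → go right; X > R → go right; X > S → go right; X < Z → go left. Place as left child of Z.
Insert O: O > B → go right; O < P → go left; O > G → go right; O > I → go right; O > K → go right; O > M → go right. Place as right child of M.
Insert Q: Q > B → go right; Q > P → go right; Q < R → go left. Place as left child of R.
Insert U: U > B → go right; U > P → go right; U > R → go right; U > S → go right; U < Z → go left; U < X → go left. Place as left child of X.
Insert E: E > B → go right; E < P → go left; E < G → go left; E > D → go right. Place as right child of D.

Path to A: B → A, which is 1 edge.

1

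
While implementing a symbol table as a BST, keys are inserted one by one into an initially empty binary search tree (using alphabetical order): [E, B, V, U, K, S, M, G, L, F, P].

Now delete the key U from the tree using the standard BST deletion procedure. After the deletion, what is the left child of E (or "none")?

Insert E: tree is empty, so E becomes the root.
Insert B: B < E → go left. Place as left child of E.
Insert V: V > E → go right. Place as right child of E.
Insert U: U > E → go right; U < V → go left. Place as left child of V.
Insert K: K > E → go right; K < V → go left; K < U → go left. Place as left child of U.
Insert S: S > E → go right; S < V → go left; S < U → go left; S > K → go right. Place as right child of K.
Insert M: M > E → go right; M < V → go left; M < U → go left; M > K → go right; M < S → go left. Place as left child of S.
Insert G: G > E → go right; G < V → go left; G < U → go left; G < K → go left. Place as left child of K.
Insert L: L > E → go right; L < V → go left; L < U → go left; L > K → go right; L < S → go left; L < M → go left. Place as left child of M.
Insert F: F > E → go right; F < V → go left; F < U → go left; F < K → go left; F < G → go left. Place as left child of G.
Insert P: P > E → go right; P < V → go left; P < U → go left; P > K → go right; P < S → go left; P > M → go right. Place as right child of M.

Delete U (at most one child — splice it out).
After deletion, E's left child: B.

B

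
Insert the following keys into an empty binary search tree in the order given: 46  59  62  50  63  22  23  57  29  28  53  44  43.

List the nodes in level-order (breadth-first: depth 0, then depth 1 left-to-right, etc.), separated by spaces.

Resulting structure (node: left, right):
  46: L=22, R=59
  59: L=50, R=62
  62: L=–, R=63
  50: L=–, R=57
  63: L=–, R=–
  22: L=–, R=23
  23: L=–, R=29
  57: L=53, R=–
  29: L=28, R=44
  28: L=–, R=–
  53: L=–, R=–
  44: L=43, R=–
  43: L=–, R=–

46 22 59 23 50 62 29 57 63 28 44 53 43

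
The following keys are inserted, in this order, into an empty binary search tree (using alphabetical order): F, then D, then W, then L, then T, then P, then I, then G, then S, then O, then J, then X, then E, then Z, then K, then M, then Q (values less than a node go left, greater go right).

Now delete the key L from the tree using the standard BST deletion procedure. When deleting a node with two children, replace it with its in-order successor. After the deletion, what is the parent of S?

Resulting structure (node: left, right):
  F: L=D, R=W
  D: L=–, R=E
  W: L=L, R=X
  L: L=I, R=T
  T: L=P, R=–
  P: L=O, R=S
  I: L=G, R=J
  G: L=–, R=–
  S: L=Q, R=–
  O: L=M, R=–
  J: L=–, R=K
  X: L=–, R=Z
  E: L=–, R=–
  Z: L=–, R=–
  K: L=–, R=–
  M: L=–, R=–
  Q: L=–, R=–

Delete L (two children — replace with in-order successor).
After deletion, S's parent is P.

P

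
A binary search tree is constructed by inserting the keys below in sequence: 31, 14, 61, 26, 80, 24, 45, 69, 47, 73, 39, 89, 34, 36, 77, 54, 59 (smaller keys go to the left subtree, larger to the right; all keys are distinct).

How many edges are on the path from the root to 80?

Insert 31: tree is empty, so 31 becomes the root.
Insert 14: 14 < 31 → go left. Place as left child of 31.
Insert 61: 61 > 31 → go right. Place as right child of 31.
Insert 26: 26 < 31 → go left; 26 > 14 → go right. Place as right child of 14.
Insert 80: 80 > 31 → go right; 80 > 61 → go right. Place as right child of 61.
Insert 24: 24 < 31 → go left; 24 > 14 → go right; 24 < 26 → go left. Place as left child of 26.
Insert 45: 45 > 31 → go right; 45 < 61 → go left. Place as left child of 61.
Insert 69: 69 > 31 → go right; 69 > 61 → go right; 69 < 80 → go left. Place as left child of 80.
Insert 47: 47 > 31 → go right; 47 < 61 → go left; 47 > 45 → go right. Place as right child of 45.
Insert 73: 73 > 31 → go right; 73 > 61 → go right; 73 < 80 → go left; 73 > 69 → go right. Place as right child of 69.
Insert 39: 39 > 31 → go right; 39 < 61 → go left; 39 < 45 → go left. Place as left child of 45.
Insert 89: 89 > 31 → go right; 89 > 61 → go right; 89 > 80 → go right. Place as right child of 80.
Insert 34: 34 > 31 → go right; 34 < 61 → go left; 34 < 45 → go left; 34 < 39 → go left. Place as left child of 39.
Insert 36: 36 > 31 → go right; 36 < 61 → go left; 36 < 45 → go left; 36 < 39 → go left; 36 > 34 → go right. Place as right child of 34.
Insert 77: 77 > 31 → go right; 77 > 61 → go right; 77 < 80 → go left; 77 > 69 → go right; 77 > 73 → go right. Place as right child of 73.
Insert 54: 54 > 31 → go right; 54 < 61 → go left; 54 > 45 → go right; 54 > 47 → go right. Place as right child of 47.
Insert 59: 59 > 31 → go right; 59 < 61 → go left; 59 > 45 → go right; 59 > 47 → go right; 59 > 54 → go right. Place as right child of 54.

Path to 80: 31 → 61 → 80, which is 2 edges.

2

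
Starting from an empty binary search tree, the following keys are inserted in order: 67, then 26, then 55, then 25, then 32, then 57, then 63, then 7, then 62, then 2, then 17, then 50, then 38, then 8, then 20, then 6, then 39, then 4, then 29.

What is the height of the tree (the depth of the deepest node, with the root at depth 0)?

Resulting structure (node: left, right):
  67: L=26, R=–
  26: L=25, R=55
  55: L=32, R=57
  25: L=7, R=–
  32: L=29, R=50
  57: L=–, R=63
  63: L=62, R=–
  7: L=2, R=17
  62: L=–, R=–
  2: L=–, R=6
  17: L=8, R=20
  50: L=38, R=–
  38: L=–, R=39
  8: L=–, R=–
  20: L=–, R=–
  6: L=4, R=–
  39: L=–, R=–
  4: L=–, R=–
  29: L=–, R=–

The deepest node is 39 at depth 6.

6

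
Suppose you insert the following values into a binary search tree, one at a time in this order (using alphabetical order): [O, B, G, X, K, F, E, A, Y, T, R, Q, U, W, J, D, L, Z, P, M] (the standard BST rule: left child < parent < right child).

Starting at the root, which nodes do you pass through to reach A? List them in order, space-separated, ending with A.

O: root
B: left child of O (depth 1)
G: right child of B (depth 2)
X: right child of O (depth 1)
K: right child of G (depth 3)
F: left child of G (depth 3)
E: left child of F (depth 4)
A: left child of B (depth 2)
Y: right child of X (depth 2)
T: left child of X (depth 2)
R: left child of T (depth 3)
Q: left child of R (depth 4)
U: right child of T (depth 3)
W: right child of U (depth 4)
J: left child of K (depth 4)
D: left child of E (depth 5)
L: right child of K (depth 4)
Z: right child of Y (depth 3)
P: left child of Q (depth 5)
M: right child of L (depth 5)

O B A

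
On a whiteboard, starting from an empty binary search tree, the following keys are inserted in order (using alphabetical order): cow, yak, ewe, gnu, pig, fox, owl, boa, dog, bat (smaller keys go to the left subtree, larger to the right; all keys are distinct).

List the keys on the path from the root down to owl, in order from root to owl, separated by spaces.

Insert cow: tree is empty, so cow becomes the root.
Insert yak: yak > cow → go right. Place as right child of cow.
Insert ewe: ewe > cow → go right; ewe < yak → go left. Place as left child of yak.
Insert gnu: gnu > cow → go right; gnu < yak → go left; gnu > ewe → go right. Place as right child of ewe.
Insert pig: pig > cow → go right; pig < yak → go left; pig > ewe → go right; pig > gnu → go right. Place as right child of gnu.
Insert fox: fox > cow → go right; fox < yak → go left; fox > ewe → go right; fox < gnu → go left. Place as left child of gnu.
Insert owl: owl > cow → go right; owl < yak → go left; owl > ewe → go right; owl > gnu → go right; owl < pig → go left. Place as left child of pig.
Insert boa: boa < cow → go left. Place as left child of cow.
Insert dog: dog > cow → go right; dog < yak → go left; dog < ewe → go left. Place as left child of ewe.
Insert bat: bat < cow → go left; bat < boa → go left. Place as left child of boa.

cow yak ewe gnu pig owl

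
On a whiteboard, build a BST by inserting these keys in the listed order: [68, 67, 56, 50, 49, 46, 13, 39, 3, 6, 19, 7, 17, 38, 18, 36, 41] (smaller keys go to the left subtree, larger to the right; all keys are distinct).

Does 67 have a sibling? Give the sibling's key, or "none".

68: root
67: left child of 68 (depth 1)
56: left child of 67 (depth 2)
50: left child of 56 (depth 3)
49: left child of 50 (depth 4)
46: left child of 49 (depth 5)
13: left child of 46 (depth 6)
39: right child of 13 (depth 7)
3: left child of 13 (depth 7)
6: right child of 3 (depth 8)
19: left child of 39 (depth 8)
7: right child of 6 (depth 9)
17: left child of 19 (depth 9)
38: right child of 19 (depth 9)
18: right child of 17 (depth 10)
36: left child of 38 (depth 10)
41: right child of 39 (depth 8)

67's parent is 68, which has only one child.

none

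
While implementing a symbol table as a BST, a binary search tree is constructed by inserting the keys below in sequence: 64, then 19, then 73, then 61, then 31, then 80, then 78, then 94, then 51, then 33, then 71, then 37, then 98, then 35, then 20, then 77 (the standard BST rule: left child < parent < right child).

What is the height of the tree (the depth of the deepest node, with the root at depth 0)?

Insert 64: tree is empty, so 64 becomes the root.
Insert 19: 19 < 64 → go left. Place as left child of 64.
Insert 73: 73 > 64 → go right. Place as right child of 64.
Insert 61: 61 < 64 → go left; 61 > 19 → go right. Place as right child of 19.
Insert 31: 31 < 64 → go left; 31 > 19 → go right; 31 < 61 → go left. Place as left child of 61.
Insert 80: 80 > 64 → go right; 80 > 73 → go right. Place as right child of 73.
Insert 78: 78 > 64 → go right; 78 > 73 → go right; 78 < 80 → go left. Place as left child of 80.
Insert 94: 94 > 64 → go right; 94 > 73 → go right; 94 > 80 → go right. Place as right child of 80.
Insert 51: 51 < 64 → go left; 51 > 19 → go right; 51 < 61 → go left; 51 > 31 → go right. Place as right child of 31.
Insert 33: 33 < 64 → go left; 33 > 19 → go right; 33 < 61 → go left; 33 > 31 → go right; 33 < 51 → go left. Place as left child of 51.
Insert 71: 71 > 64 → go right; 71 < 73 → go left. Place as left child of 73.
Insert 37: 37 < 64 → go left; 37 > 19 → go right; 37 < 61 → go left; 37 > 31 → go right; 37 < 51 → go left; 37 > 33 → go right. Place as right child of 33.
Insert 98: 98 > 64 → go right; 98 > 73 → go right; 98 > 80 → go right; 98 > 94 → go right. Place as right child of 94.
Insert 35: 35 < 64 → go left; 35 > 19 → go right; 35 < 61 → go left; 35 > 31 → go right; 35 < 51 → go left; 35 > 33 → go right; 35 < 37 → go left. Place as left child of 37.
Insert 20: 20 < 64 → go left; 20 > 19 → go right; 20 < 61 → go left; 20 < 31 → go left. Place as left child of 31.
Insert 77: 77 > 64 → go right; 77 > 73 → go right; 77 < 80 → go left; 77 < 78 → go left. Place as left child of 78.

The deepest node is 35 at depth 7.

7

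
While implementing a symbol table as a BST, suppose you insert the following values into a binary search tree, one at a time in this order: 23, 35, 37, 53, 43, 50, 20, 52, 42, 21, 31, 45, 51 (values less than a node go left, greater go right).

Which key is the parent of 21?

23: root
35: right child of 23 (depth 1)
37: right child of 35 (depth 2)
53: right child of 37 (depth 3)
43: left child of 53 (depth 4)
50: right child of 43 (depth 5)
20: left child of 23 (depth 1)
52: right child of 50 (depth 6)
42: left child of 43 (depth 5)
21: right child of 20 (depth 2)
31: left child of 35 (depth 2)
45: left child of 50 (depth 6)
51: left child of 52 (depth 7)

20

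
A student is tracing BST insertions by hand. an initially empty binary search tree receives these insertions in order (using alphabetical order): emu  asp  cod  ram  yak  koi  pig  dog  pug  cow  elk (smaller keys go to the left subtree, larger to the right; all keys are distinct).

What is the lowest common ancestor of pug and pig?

pig

Resulting structure (node: left, right):
  emu: L=asp, R=ram
  asp: L=–, R=cod
  cod: L=–, R=dog
  ram: L=koi, R=yak
  yak: L=–, R=–
  koi: L=–, R=pig
  pig: L=–, R=pug
  dog: L=cow, R=elk
  pug: L=–, R=–
  cow: L=–, R=–
  elk: L=–, R=–

Path to pug: emu → ram → koi → pig → pug
Path to pig: emu → ram → koi → pig
pig lies on both paths and is an ancestor of the other node.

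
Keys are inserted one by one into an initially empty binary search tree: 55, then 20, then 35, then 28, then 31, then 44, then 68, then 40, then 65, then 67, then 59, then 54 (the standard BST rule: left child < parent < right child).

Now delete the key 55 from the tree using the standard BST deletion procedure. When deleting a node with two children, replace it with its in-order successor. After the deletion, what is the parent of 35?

55: root
20: left child of 55 (depth 1)
35: right child of 20 (depth 2)
28: left child of 35 (depth 3)
31: right child of 28 (depth 4)
44: right child of 35 (depth 3)
68: right child of 55 (depth 1)
40: left child of 44 (depth 4)
65: left child of 68 (depth 2)
67: right child of 65 (depth 3)
59: left child of 65 (depth 3)
54: right child of 44 (depth 4)

Delete 55 (two children — replace with in-order successor).
After deletion, 35's parent is 20.

20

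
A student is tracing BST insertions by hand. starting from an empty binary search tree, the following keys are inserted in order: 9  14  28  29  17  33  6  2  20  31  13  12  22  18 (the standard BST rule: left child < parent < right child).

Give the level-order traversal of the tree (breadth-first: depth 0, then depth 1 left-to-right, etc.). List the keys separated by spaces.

9 6 14 2 13 28 12 17 29 20 33 18 22 31

Insert 9: tree is empty, so 9 becomes the root.
Insert 14: 14 > 9 → go right. Place as right child of 9.
Insert 28: 28 > 9 → go right; 28 > 14 → go right. Place as right child of 14.
Insert 29: 29 > 9 → go right; 29 > 14 → go right; 29 > 28 → go right. Place as right child of 28.
Insert 17: 17 > 9 → go right; 17 > 14 → go right; 17 < 28 → go left. Place as left child of 28.
Insert 33: 33 > 9 → go right; 33 > 14 → go right; 33 > 28 → go right; 33 > 29 → go right. Place as right child of 29.
Insert 6: 6 < 9 → go left. Place as left child of 9.
Insert 2: 2 < 9 → go left; 2 < 6 → go left. Place as left child of 6.
Insert 20: 20 > 9 → go right; 20 > 14 → go right; 20 < 28 → go left; 20 > 17 → go right. Place as right child of 17.
Insert 31: 31 > 9 → go right; 31 > 14 → go right; 31 > 28 → go right; 31 > 29 → go right; 31 < 33 → go left. Place as left child of 33.
Insert 13: 13 > 9 → go right; 13 < 14 → go left. Place as left child of 14.
Insert 12: 12 > 9 → go right; 12 < 14 → go left; 12 < 13 → go left. Place as left child of 13.
Insert 22: 22 > 9 → go right; 22 > 14 → go right; 22 < 28 → go left; 22 > 17 → go right; 22 > 20 → go right. Place as right child of 20.
Insert 18: 18 > 9 → go right; 18 > 14 → go right; 18 < 28 → go left; 18 > 17 → go right; 18 < 20 → go left. Place as left child of 20.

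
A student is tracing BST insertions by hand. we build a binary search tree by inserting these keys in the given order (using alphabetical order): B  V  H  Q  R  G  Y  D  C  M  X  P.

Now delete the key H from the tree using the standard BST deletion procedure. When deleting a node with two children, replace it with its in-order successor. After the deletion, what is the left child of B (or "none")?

none

Insert B: tree is empty, so B becomes the root.
Insert V: V > B → go right. Place as right child of B.
Insert H: H > B → go right; H < V → go left. Place as left child of V.
Insert Q: Q > B → go right; Q < V → go left; Q > H → go right. Place as right child of H.
Insert R: R > B → go right; R < V → go left; R > H → go right; R > Q → go right. Place as right child of Q.
Insert G: G > B → go right; G < V → go left; G < H → go left. Place as left child of H.
Insert Y: Y > B → go right; Y > V → go right. Place as right child of V.
Insert D: D > B → go right; D < V → go left; D < H → go left; D < G → go left. Place as left child of G.
Insert C: C > B → go right; C < V → go left; C < H → go left; C < G → go left; C < D → go left. Place as left child of D.
Insert M: M > B → go right; M < V → go left; M > H → go right; M < Q → go left. Place as left child of Q.
Insert X: X > B → go right; X > V → go right; X < Y → go left. Place as left child of Y.
Insert P: P > B → go right; P < V → go left; P > H → go right; P < Q → go left; P > M → go right. Place as right child of M.

Delete H (two children — replace with in-order successor).
After deletion, B's left child: none.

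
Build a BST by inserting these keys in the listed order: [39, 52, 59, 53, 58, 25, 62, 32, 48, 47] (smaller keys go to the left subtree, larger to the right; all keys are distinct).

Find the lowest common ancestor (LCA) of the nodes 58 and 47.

Insert 39: tree is empty, so 39 becomes the root.
Insert 52: 52 > 39 → go right. Place as right child of 39.
Insert 59: 59 > 39 → go right; 59 > 52 → go right. Place as right child of 52.
Insert 53: 53 > 39 → go right; 53 > 52 → go right; 53 < 59 → go left. Place as left child of 59.
Insert 58: 58 > 39 → go right; 58 > 52 → go right; 58 < 59 → go left; 58 > 53 → go right. Place as right child of 53.
Insert 25: 25 < 39 → go left. Place as left child of 39.
Insert 62: 62 > 39 → go right; 62 > 52 → go right; 62 > 59 → go right. Place as right child of 59.
Insert 32: 32 < 39 → go left; 32 > 25 → go right. Place as right child of 25.
Insert 48: 48 > 39 → go right; 48 < 52 → go left. Place as left child of 52.
Insert 47: 47 > 39 → go right; 47 < 52 → go left; 47 < 48 → go left. Place as left child of 48.

Path to 58: 39 → 52 → 59 → 53 → 58
Path to 47: 39 → 52 → 48 → 47
The paths share a prefix ending at 52, then split left and right.

52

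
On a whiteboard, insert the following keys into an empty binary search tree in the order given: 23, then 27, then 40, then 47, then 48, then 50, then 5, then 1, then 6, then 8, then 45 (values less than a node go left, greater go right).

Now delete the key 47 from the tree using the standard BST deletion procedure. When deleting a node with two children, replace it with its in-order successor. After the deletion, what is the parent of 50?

48

Insert 23: tree is empty, so 23 becomes the root.
Insert 27: 27 > 23 → go right. Place as right child of 23.
Insert 40: 40 > 23 → go right; 40 > 27 → go right. Place as right child of 27.
Insert 47: 47 > 23 → go right; 47 > 27 → go right; 47 > 40 → go right. Place as right child of 40.
Insert 48: 48 > 23 → go right; 48 > 27 → go right; 48 > 40 → go right; 48 > 47 → go right. Place as right child of 47.
Insert 50: 50 > 23 → go right; 50 > 27 → go right; 50 > 40 → go right; 50 > 47 → go right; 50 > 48 → go right. Place as right child of 48.
Insert 5: 5 < 23 → go left. Place as left child of 23.
Insert 1: 1 < 23 → go left; 1 < 5 → go left. Place as left child of 5.
Insert 6: 6 < 23 → go left; 6 > 5 → go right. Place as right child of 5.
Insert 8: 8 < 23 → go left; 8 > 5 → go right; 8 > 6 → go right. Place as right child of 6.
Insert 45: 45 > 23 → go right; 45 > 27 → go right; 45 > 40 → go right; 45 < 47 → go left. Place as left child of 47.

Delete 47 (two children — replace with in-order successor).
After deletion, 50's parent is 48.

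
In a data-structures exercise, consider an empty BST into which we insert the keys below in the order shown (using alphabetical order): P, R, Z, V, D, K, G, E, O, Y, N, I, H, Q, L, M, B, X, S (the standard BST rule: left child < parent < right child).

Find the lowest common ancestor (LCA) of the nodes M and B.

D

P: root
R: right child of P (depth 1)
Z: right child of R (depth 2)
V: left child of Z (depth 3)
D: left child of P (depth 1)
K: right child of D (depth 2)
G: left child of K (depth 3)
E: left child of G (depth 4)
O: right child of K (depth 3)
Y: right child of V (depth 4)
N: left child of O (depth 4)
I: right child of G (depth 4)
H: left child of I (depth 5)
Q: left child of R (depth 2)
L: left child of N (depth 5)
M: right child of L (depth 6)
B: left child of D (depth 2)
X: left child of Y (depth 5)
S: left child of V (depth 4)

Path to M: P → D → K → O → N → L → M
Path to B: P → D → B
The paths share a prefix ending at D, then split left and right.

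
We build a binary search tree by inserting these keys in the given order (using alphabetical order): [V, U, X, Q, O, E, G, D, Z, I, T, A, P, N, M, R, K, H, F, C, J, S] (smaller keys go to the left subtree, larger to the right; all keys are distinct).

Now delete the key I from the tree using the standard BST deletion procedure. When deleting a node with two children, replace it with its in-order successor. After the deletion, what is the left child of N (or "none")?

M

V: root
U: left child of V (depth 1)
X: right child of V (depth 1)
Q: left child of U (depth 2)
O: left child of Q (depth 3)
E: left child of O (depth 4)
G: right child of E (depth 5)
D: left child of E (depth 5)
Z: right child of X (depth 2)
I: right child of G (depth 6)
T: right child of Q (depth 3)
A: left child of D (depth 6)
P: right child of O (depth 4)
N: right child of I (depth 7)
M: left child of N (depth 8)
R: left child of T (depth 4)
K: left child of M (depth 9)
H: left child of I (depth 7)
F: left child of G (depth 6)
C: right child of A (depth 7)
J: left child of K (depth 10)
S: right child of R (depth 5)

Delete I (two children — replace with in-order successor).
After deletion, N's left child: M.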